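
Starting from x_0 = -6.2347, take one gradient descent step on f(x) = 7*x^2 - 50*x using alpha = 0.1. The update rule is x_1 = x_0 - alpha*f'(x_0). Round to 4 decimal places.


We compute the gradient at x_0 and apply the update.
f'(x) = 14*x - 50
f'(-6.2347) = 14*-6.2347 - 50 = -137.2858
x_1 = -6.2347 - 0.1*-137.2858 = 7.4939


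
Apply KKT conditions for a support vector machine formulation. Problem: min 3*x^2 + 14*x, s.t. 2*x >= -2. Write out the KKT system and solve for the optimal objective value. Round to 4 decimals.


Step 1: Try lambda = 0 (constraint inactive).
x_unc = -14/(2*3) = -2.3333
Check: 2*-2.3333 = -4.6666 < -2 -- violated!
Step 2: Constraint must be active: 2*x = -2
x* = -2/2 = -1.0
lambda = (2*3*(-1.0) + 14)/2 = 4.0
Step 3: Compute optimal value.
f(x*) = 3*(-1.0)^2 + 14*(-1.0) = -11.0


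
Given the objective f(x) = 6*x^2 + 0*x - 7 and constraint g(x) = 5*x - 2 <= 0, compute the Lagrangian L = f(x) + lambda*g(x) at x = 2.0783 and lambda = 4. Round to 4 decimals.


Step 1: Evaluate f(x).
f(2.0783) = 6*2.0783^2 + 0*2.0783 - 7 = 18.916
Step 2: Evaluate g(x).
g(2.0783) = 5*2.0783 - 2 = 8.3915
Step 3: Compute Lagrangian.
L = 18.916 + 4*8.3915 = 52.482


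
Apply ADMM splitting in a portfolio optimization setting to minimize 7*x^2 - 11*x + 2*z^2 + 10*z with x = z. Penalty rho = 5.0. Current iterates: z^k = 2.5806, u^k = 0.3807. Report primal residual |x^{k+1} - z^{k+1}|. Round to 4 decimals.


ADMM iteration with rho = 5.0, z^k = 2.5806, u^k = 0.3807
Step 1: x-update.
Minimize 7*x^2 - 11*x + (5.0/2)*(x - 2.5806 + 0.3807)^2
FOC: (2*7 + 5.0)*x = 11 + 5.0*(2.5806 - 0.3807)
x^{k+1} = 1.1579
Step 2: z-update.
Minimize 2*z^2 + 10*z + (5.0/2)*(1.1579 - z + 0.3807)^2
FOC: (2*2 + 5.0)*z = -10 + 5.0*(1.1579 + 0.3807)
z^{k+1} = -0.2564
Step 3: u-update.
u^{k+1} = 0.3807 + 1.1579 + 0.2564 = 1.7949
Step 4: Primal residual = |1.1579 + 0.2564| = 1.4142


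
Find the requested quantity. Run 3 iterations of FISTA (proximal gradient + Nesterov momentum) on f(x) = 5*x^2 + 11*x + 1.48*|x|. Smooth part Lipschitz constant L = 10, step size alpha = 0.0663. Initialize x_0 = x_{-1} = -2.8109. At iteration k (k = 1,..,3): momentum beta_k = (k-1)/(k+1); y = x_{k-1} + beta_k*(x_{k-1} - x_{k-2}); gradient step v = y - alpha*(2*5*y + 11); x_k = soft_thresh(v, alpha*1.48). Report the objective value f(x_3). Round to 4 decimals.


FISTA on f(x) = 5*x^2 + 11*x + 1.48*|x|
L = 10, alpha = 0.0663
Iteration 1: beta = 0.0, y = -2.8109 + 0.0*(-2.8109 + 2.8109) = -2.8109
  grad(y) = -17.109, v = y - alpha*grad = -1.6766
  prox(v) = soft_thresh(-1.6766, 0.0981) = -1.5784
Iteration 2: beta = 0.3333, y = -1.5784 + 0.3333*(-1.5784 + 2.8109) = -1.1676
  grad(y) = -0.6763, v = y - alpha*grad = -1.1228
  prox(v) = soft_thresh(-1.1228, 0.0981) = -1.0247
Iteration 3: beta = 0.5, y = -1.0247 + 0.5*(-1.0247 + 1.5784) = -0.7478
  grad(y) = 3.5222, v = y - alpha*grad = -0.9813
  prox(v) = soft_thresh(-0.9813, 0.0981) = -0.8832
f(x_3) = 5*(-0.8832)^2 + 11*(-0.8832) + 1.48*|-0.8832| = -4.5078


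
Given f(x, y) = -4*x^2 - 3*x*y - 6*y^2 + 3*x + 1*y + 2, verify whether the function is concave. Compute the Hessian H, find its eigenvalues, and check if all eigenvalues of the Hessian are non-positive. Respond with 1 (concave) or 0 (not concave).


The Hessian of f(x,y) = -4*x^2 - 3*x*y - 6*y^2 + 3*x + 1*y + 2 is:
H = [[-8, -3], [-3, -12]]
Trace = -8 - 12 = -20
Determinant = -8*-12 - (-3)^2 = 87
Discriminant = (-20)^2 - 4*87 = 52.0
Eigenvalues: lambda_1 = -13.6056, lambda_2 = -6.3944
The function is concave.

1


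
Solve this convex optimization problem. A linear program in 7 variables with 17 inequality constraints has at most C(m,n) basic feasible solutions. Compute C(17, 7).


Each vertex corresponds to some choice of n active constraints out of m, so the number of vertices is at most C(m, n) = m! / (n!(m-n)!).
m = 17, n = 7
Numerator: 17 * 16 * 15 * 14 * 13 * 12 * 11
Denominator: 7! = 5040
C(17, 7) = 19448


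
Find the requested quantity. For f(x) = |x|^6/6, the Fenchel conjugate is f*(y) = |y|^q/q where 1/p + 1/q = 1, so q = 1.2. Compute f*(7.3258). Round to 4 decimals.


The conjugate exponent q satisfies 1/p + 1/q = 1.
p = 6, so q = 6/(6 - 1) = 1.2
|y|^q = 7.3258^1.2 = 10.91
f*(7.3258) = 10.91 / 1.2 = 9.0917


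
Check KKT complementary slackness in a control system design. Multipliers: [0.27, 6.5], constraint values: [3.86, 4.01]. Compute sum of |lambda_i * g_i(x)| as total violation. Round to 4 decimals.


KKT complementary slackness check:
lambda_1 * g_1 = 0.27 * 3.86 = 1.0422
lambda_2 * g_2 = 6.5 * 4.01 = 26.065
Total violation = 1.0422 + 26.065 = 27.1072


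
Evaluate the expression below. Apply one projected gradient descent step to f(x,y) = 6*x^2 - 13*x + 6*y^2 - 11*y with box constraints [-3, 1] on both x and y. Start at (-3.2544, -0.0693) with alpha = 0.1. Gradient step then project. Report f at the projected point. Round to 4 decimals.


Step 1: Compute gradient at (-3.2544, -0.0693).
grad_x = 2*6*-3.2544 - 13 = -52.0528
grad_y = 2*6*-0.0693 - 11 = -11.8316
Step 2: Gradient step.
x_raw = -3.2544 - 0.1*-52.0528 = 1.9509
y_raw = -0.0693 - 0.1*-11.8316 = 1.1139
Step 3: Project onto [-3, 1].
x_proj = clip(1.9509) = 1.0
y_proj = clip(1.1139) = 1.0
Step 4: Evaluate f.
f(1.0, 1.0) = -12.0


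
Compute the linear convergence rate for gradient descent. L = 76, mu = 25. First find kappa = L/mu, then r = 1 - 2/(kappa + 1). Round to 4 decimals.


Step 1: Compute the condition number.
kappa = L/mu = 76/25 = 3.04
Step 2: Compute the convergence rate.
r = 1 - 2/(kappa + 1) = 1 - 2*mu/(L + mu) = (L - mu)/(L + mu) = 51/101 = 0.505


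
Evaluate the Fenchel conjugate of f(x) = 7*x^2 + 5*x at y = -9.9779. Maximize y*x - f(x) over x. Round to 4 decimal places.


f*(y) = sup_x {y*x - a*x^2 - b*x} = sup_x {(y-b)*x - a*x^2}
FOC: (y - b) - 2a*x = 0 => x* = (y - b)/(2a)
x* = (-9.9779 - 5)/(2*7) = -1.0699
f*(-9.9779) = (y-b)^2/(4a) = (-9.9779 - 5)^2/(4*7)
= 224.3375/28 = 8.0121


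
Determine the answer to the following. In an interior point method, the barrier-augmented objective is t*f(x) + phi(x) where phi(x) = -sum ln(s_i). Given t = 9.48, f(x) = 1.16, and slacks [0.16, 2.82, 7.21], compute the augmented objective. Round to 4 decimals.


Step 1: Compute log-barrier.
ln values: [-1.8326, 1.0367, 1.9755]
phi = -(-1.8326 + 1.0367 + 1.9755) = -1.1796
Step 2: Compute augmented objective.
t*f(x) = 9.48*1.16 = 10.9968
Total = 10.9968 - 1.1796 = 9.8172


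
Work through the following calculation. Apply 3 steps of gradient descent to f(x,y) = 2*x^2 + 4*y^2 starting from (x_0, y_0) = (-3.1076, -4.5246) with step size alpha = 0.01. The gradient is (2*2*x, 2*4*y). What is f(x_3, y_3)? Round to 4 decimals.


Gradient descent on f(x,y) = 2*x^2 + 4*y^2.
Starting point: (-3.1076, -4.5246), alpha = 0.01
Step 1: grad_x = 2*2*-3.1076 = -12.4304, grad_y = 2*4*-4.5246 = -36.1968
  x_1 = -3.1076 - 0.01*-12.4304 = -2.9833
  y_1 = -4.5246 - 0.01*-36.1968 = -4.1626
Step 2: grad_x = 2*2*-2.9833 = -11.9332, grad_y = 2*4*-4.1626 = -33.3011
  x_2 = -2.9833 - 0.01*-11.9332 = -2.864
  y_2 = -4.1626 - 0.01*-33.3011 = -3.8296
Step 3: grad_x = 2*2*-2.864 = -11.4559, grad_y = 2*4*-3.8296 = -30.637
  x_3 = -2.864 - 0.01*-11.4559 = -2.7494
  y_3 = -3.8296 - 0.01*-30.637 = -3.5233
f(-2.7494, -3.5233) = 2*(-2.7494)^2 + 4*(-3.5233)^2 = 64.7717


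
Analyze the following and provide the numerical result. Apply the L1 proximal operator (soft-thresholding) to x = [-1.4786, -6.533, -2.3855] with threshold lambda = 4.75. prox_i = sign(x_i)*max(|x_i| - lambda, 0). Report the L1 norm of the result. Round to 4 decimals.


Soft-thresholding with lambda = 4.75:
prox(-1.4786) = sign(-1.4786)*max(|-1.4786| - 4.75, 0) = 0.0
prox(-6.533) = sign(-6.533)*max(|-6.533| - 4.75, 0) = -1.783
prox(-2.3855) = sign(-2.3855)*max(|-2.3855| - 4.75, 0) = 0.0
prox(x) = [0.0, -1.783, 0.0]
||prox(x)||_1 = 0.0 + 1.783 + 0.0 = 1.783


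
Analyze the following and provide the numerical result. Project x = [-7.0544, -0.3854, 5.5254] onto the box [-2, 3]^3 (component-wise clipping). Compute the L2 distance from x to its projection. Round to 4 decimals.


Project each component onto [-2, 3].
clip(-7.0544) = -2.0, clip(-0.3854) = -0.3854, clip(5.5254) = 3.0
Projection = [-2.0, -0.3854, 3.0]
Squared diffs: [25.547, 0.0, 6.3776]
Distance = sqrt(31.9246) = 5.6502


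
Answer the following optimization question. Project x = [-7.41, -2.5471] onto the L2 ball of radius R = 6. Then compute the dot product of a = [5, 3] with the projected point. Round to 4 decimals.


Step 1: Compute ||x|| (intermediates to 6 decimals).
||x|| = sqrt((-7.41)^2 + (-2.5471)^2) = 7.835548
Step 2: Project.
Since ||x|| > R, scale = R/||x|| = 6/7.835548 = 0.765741, proj(x) = scale * x
proj(x) = [-5.674141, -1.950419]
Step 3: Dot product.
a^T * proj(x) = 5*(-5.674141) + 3*(-1.950419) = -34.222


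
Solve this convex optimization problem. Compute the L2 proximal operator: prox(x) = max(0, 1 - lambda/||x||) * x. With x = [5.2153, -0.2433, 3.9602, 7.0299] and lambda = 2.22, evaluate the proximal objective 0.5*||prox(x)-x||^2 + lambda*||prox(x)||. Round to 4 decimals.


Step 1: Compute ||x||.
||x|| = 9.6105
Step 2: Compute scaling factor.
scale = max(0, 1 - 2.22/9.6105) = 0.769
Step 3: prox(x) = [4.0106, -0.1871, 3.0454, 5.406]
||prox(x)|| = 7.3905
Step 4: Proximal objective.
0.5*||prox-x||^2 = 2.4642
lambda*||prox|| = 16.4069
Total = 18.8711


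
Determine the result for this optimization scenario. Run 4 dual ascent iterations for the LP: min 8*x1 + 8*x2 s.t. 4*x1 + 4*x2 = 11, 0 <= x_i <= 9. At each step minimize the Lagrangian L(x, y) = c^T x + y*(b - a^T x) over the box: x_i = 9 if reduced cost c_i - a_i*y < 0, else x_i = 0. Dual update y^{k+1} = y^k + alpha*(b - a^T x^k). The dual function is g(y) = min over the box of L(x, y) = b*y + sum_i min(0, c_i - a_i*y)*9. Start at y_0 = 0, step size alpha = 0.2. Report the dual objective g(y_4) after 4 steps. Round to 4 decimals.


Dual ascent for LP: min 8*x1 + 8*x2, 4*x1 + 4*x2 = 11, 0 <= x_i <= 9
Step 1: y^k = 0.0, reduced costs: (8.0, 8.0)
  x^k = (0.0, 0.0), subgradient = b - a^T x = 11.0
  y^{k+1} = 0.0 + 0.2*11.0 = 2.2
Step 2: y^k = 2.2, reduced costs: (-0.8, -0.8)
  x^k = (9.0, 9.0), subgradient = b - a^T x = -61.0
  y^{k+1} = 2.2 + 0.2*-61.0 = -10.0
Step 3: y^k = -10.0, reduced costs: (48.0, 48.0)
  x^k = (0.0, 0.0), subgradient = b - a^T x = 11.0
  y^{k+1} = -10.0 + 0.2*11.0 = -7.8
Step 4: y^k = -7.8, reduced costs: (39.2, 39.2)
  x^k = (0.0, 0.0), subgradient = b - a^T x = 11.0
  y^{k+1} = -7.8 + 0.2*11.0 = -5.6
Dual objective at y_4 = -5.6: reduced costs (30.4, 30.4), box minimizer x = (0.0, 0.0)
g(y_4) = b*y + (c1 - a1*y)*x1 + (c2 - a2*y)*x2 = 11*(-5.6) + 30.4*0.0 + 30.4*0.0 = -61.6 + 0.0 + 0.0 = -61.6


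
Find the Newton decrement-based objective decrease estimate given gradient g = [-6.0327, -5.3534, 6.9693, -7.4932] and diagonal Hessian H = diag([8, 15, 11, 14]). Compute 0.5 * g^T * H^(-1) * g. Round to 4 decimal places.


Step 1: H is diagonal, so H^(-1) * g = [-0.7541, -0.3569, 0.6336, -0.5352].
Step 2: g^T H^(-1) g = sum_i g_i^2 / H_ii
  = (-6.0327)^2/8 + (-5.3534)^2/15 + (6.9693)^2/11 + (-7.4932)^2/14
  = 4.5492 + 1.9106 + 4.4156 + 4.0106 = 14.8859
Step 3: Objective decrease = 0.5 * g^T H^(-1) g = 7.443


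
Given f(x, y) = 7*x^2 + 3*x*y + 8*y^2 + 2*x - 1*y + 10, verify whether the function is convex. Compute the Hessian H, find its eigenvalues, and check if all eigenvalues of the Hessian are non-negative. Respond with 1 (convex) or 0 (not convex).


The Hessian of f(x,y) = 7*x^2 + 3*x*y + 8*y^2 + 2*x - 1*y + 10 is:
H = [[14, 3], [3, 16]]
Trace = 14 + 16 = 30
Determinant = 14*16 - (3)^2 = 215
Discriminant = (30)^2 - 4*215 = 40.0
Eigenvalues: lambda_1 = 11.8377, lambda_2 = 18.1623
The function is convex.

1


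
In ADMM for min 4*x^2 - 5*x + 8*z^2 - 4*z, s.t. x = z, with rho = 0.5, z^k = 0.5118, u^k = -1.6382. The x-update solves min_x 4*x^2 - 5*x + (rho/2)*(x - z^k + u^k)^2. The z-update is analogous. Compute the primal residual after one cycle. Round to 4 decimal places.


ADMM iteration with rho = 0.5, z^k = 0.5118, u^k = -1.6382
Step 1: x-update.
Minimize 4*x^2 - 5*x + (0.5/2)*(x - 0.5118 - 1.6382)^2
FOC: (2*4 + 0.5)*x = 5 + 0.5*(0.5118 + 1.6382)
x^{k+1} = 0.7147
Step 2: z-update.
Minimize 8*z^2 - 4*z + (0.5/2)*(0.7147 - z - 1.6382)^2
FOC: (2*8 + 0.5)*z = 4 + 0.5*(0.7147 - 1.6382)
z^{k+1} = 0.2144
Step 3: u-update.
u^{k+1} = -1.6382 + 0.7147 - 0.2144 = -1.1379
Step 4: Primal residual = |0.7147 - 0.2144| = 0.5003


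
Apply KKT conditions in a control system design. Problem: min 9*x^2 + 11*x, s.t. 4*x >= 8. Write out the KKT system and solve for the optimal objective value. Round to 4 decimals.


Step 1: Try lambda = 0 (constraint inactive).
x_unc = -11/(2*9) = -0.6111
Check: 4*-0.6111 = -2.4444 < 8 -- violated!
Step 2: Constraint must be active: 4*x = 8
x* = 8/4 = 2.0
lambda = (2*9*2.0 + 11)/4 = 11.75
Step 3: Compute optimal value.
f(x*) = 9*2.0^2 + 11*2.0 = 58.0


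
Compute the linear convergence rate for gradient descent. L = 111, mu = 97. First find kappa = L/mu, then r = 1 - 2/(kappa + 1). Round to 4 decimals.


Step 1: Compute the condition number.
kappa = L/mu = 111/97 = 1.1443
Step 2: Compute the convergence rate.
r = 1 - 2/(kappa + 1) = 1 - 2*mu/(L + mu) = (L - mu)/(L + mu) = 14/208 = 0.0673


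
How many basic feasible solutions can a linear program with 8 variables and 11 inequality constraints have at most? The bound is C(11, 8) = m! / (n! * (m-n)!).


Each vertex corresponds to some choice of n active constraints out of m, so the number of vertices is at most C(m, n) = m! / (n!(m-n)!).
m = 11, n = 8
Numerator: 11 * 10 * 9 * 8 * 7 * 6 * 5 * 4
Denominator: 8! = 40320
C(11, 8) = 165


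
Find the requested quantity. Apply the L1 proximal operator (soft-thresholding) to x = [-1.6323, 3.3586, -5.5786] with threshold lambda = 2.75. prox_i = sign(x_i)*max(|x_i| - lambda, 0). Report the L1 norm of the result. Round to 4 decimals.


Soft-thresholding with lambda = 2.75:
prox(-1.6323) = sign(-1.6323)*max(|-1.6323| - 2.75, 0) = 0.0
prox(3.3586) = sign(3.3586)*max(|3.3586| - 2.75, 0) = 0.6086
prox(-5.5786) = sign(-5.5786)*max(|-5.5786| - 2.75, 0) = -2.8286
prox(x) = [0.0, 0.6086, -2.8286]
||prox(x)||_1 = 0.0 + 0.6086 + 2.8286 = 3.4372


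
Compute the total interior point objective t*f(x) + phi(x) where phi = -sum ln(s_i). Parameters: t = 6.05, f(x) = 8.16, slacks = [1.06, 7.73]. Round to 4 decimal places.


Step 1: Compute log-barrier.
ln values: [0.0583, 2.0451]
phi = -(0.0583 + 2.0451) = -2.1034
Step 2: Compute augmented objective.
t*f(x) = 6.05*8.16 = 49.368
Total = 49.368 - 2.1034 = 47.2646


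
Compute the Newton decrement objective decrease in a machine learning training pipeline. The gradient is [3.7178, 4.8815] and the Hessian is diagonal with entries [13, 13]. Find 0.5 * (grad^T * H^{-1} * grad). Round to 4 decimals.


Step 1: H is diagonal, so H^(-1) * g = [0.286, 0.3755].
Step 2: g^T H^(-1) g = sum_i g_i^2 / H_ii
  = (3.7178)^2/13 + (4.8815)^2/13
  = 1.0632 + 1.833 = 2.8962
Step 3: Objective decrease = 0.5 * g^T H^(-1) g = 1.4481


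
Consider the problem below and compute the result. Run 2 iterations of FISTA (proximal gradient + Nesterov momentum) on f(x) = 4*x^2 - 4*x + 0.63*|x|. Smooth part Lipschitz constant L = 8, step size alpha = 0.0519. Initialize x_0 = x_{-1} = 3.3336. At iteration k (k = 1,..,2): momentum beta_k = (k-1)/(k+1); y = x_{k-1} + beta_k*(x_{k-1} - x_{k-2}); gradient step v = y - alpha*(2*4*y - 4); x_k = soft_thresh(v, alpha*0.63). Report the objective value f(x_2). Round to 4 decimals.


FISTA on f(x) = 4*x^2 - 4*x + 0.63*|x|
L = 8, alpha = 0.0519
Iteration 1: beta = 0.0, y = 3.3336 + 0.0*(3.3336 - 3.3336) = 3.3336
  grad(y) = 22.6688, v = y - alpha*grad = 2.1571
  prox(v) = soft_thresh(2.1571, 0.0327) = 2.1244
Iteration 2: beta = 0.3333, y = 2.1244 + 0.3333*(2.1244 - 3.3336) = 1.7213
  grad(y) = 9.7706, v = y - alpha*grad = 1.2142
  prox(v) = soft_thresh(1.2142, 0.0327) = 1.1815
f(x_2) = 4*1.1815^2 - 4*1.1815 + 0.63*|1.1815| = 1.6023


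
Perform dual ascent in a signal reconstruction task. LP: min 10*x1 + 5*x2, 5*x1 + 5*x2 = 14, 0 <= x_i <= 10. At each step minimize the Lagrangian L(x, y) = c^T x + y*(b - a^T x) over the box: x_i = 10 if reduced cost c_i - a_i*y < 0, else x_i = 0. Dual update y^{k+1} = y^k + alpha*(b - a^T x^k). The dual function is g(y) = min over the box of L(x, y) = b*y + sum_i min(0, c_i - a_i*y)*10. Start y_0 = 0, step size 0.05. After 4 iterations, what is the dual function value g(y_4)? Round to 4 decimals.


Dual ascent for LP: min 10*x1 + 5*x2, 5*x1 + 5*x2 = 14, 0 <= x_i <= 10
Step 1: y^k = 0.0, reduced costs: (10.0, 5.0)
  x^k = (0.0, 0.0), subgradient = b - a^T x = 14.0
  y^{k+1} = 0.0 + 0.05*14.0 = 0.7
Step 2: y^k = 0.7, reduced costs: (6.5, 1.5)
  x^k = (0.0, 0.0), subgradient = b - a^T x = 14.0
  y^{k+1} = 0.7 + 0.05*14.0 = 1.4
Step 3: y^k = 1.4, reduced costs: (3.0, -2.0)
  x^k = (0.0, 10.0), subgradient = b - a^T x = -36.0
  y^{k+1} = 1.4 + 0.05*-36.0 = -0.4
Step 4: y^k = -0.4, reduced costs: (12.0, 7.0)
  x^k = (0.0, 0.0), subgradient = b - a^T x = 14.0
  y^{k+1} = -0.4 + 0.05*14.0 = 0.3
Dual objective at y_4 = 0.3: reduced costs (8.5, 3.5), box minimizer x = (0.0, 0.0)
g(y_4) = b*y + (c1 - a1*y)*x1 + (c2 - a2*y)*x2 = 14*0.3 + 8.5*0.0 + 3.5*0.0 = 4.2 + 0.0 + 0.0 = 4.2


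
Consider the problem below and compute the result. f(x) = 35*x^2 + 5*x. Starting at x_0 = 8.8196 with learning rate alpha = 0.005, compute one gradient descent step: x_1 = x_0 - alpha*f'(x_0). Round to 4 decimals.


We compute the gradient at x_0 and apply the update.
f'(x) = 70*x + 5
f'(8.8196) = 70*8.8196 + 5 = 622.372
x_1 = 8.8196 - 0.005*622.372 = 5.7077


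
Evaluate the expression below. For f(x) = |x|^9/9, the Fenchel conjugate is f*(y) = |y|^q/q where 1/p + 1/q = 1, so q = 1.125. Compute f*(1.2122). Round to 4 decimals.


The conjugate exponent q satisfies 1/p + 1/q = 1.
p = 9, so q = 9/(9 - 1) = 1.125
|y|^q = 1.2122^1.125 = 1.2417
f*(1.2122) = 1.2417 / 1.125 = 1.1037


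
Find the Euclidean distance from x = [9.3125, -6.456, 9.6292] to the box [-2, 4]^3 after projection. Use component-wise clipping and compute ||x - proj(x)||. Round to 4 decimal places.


Project each component onto [-2, 4].
clip(9.3125) = 4.0, clip(-6.456) = -2.0, clip(9.6292) = 4.0
Projection = [4.0, -2.0, 4.0]
Squared diffs: [28.2227, 19.8559, 31.6879]
Distance = sqrt(79.7665) = 8.9312


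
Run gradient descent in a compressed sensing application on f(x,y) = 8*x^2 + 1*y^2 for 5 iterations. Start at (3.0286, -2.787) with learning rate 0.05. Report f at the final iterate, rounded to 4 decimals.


Gradient descent on f(x,y) = 8*x^2 + 1*y^2.
Starting point: (3.0286, -2.787), alpha = 0.05
Step 1: grad_x = 2*8*3.0286 = 48.4576, grad_y = 2*1*-2.787 = -5.574
  x_1 = 3.0286 - 0.05*48.4576 = 0.6057
  y_1 = -2.787 - 0.05*-5.574 = -2.5083
Step 2: grad_x = 2*8*0.6057 = 9.6915, grad_y = 2*1*-2.5083 = -5.0166
  x_2 = 0.6057 - 0.05*9.6915 = 0.1211
  y_2 = -2.5083 - 0.05*-5.0166 = -2.2575
Step 3: grad_x = 2*8*0.1211 = 1.9383, grad_y = 2*1*-2.2575 = -4.5149
  x_3 = 0.1211 - 0.05*1.9383 = 0.0242
  y_3 = -2.2575 - 0.05*-4.5149 = -2.0317
Step 4: grad_x = 2*8*0.0242 = 0.3877, grad_y = 2*1*-2.0317 = -4.0634
  x_4 = 0.0242 - 0.05*0.3877 = 0.0048
  y_4 = -2.0317 - 0.05*-4.0634 = -1.8286
Step 5: grad_x = 2*8*0.0048 = 0.0775, grad_y = 2*1*-1.8286 = -3.6571
  x_5 = 0.0048 - 0.05*0.0775 = 0.001
  y_5 = -1.8286 - 0.05*-3.6571 = -1.6457
f(0.001, -1.6457) = 8*0.001^2 + 1*(-1.6457)^2 = 2.7083


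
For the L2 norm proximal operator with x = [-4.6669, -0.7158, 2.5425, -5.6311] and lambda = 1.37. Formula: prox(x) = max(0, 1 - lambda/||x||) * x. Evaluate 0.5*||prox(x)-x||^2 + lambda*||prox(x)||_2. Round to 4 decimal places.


Step 1: Compute ||x||.
||x|| = 7.776
Step 2: Compute scaling factor.
scale = max(0, 1 - 1.37/7.776) = 0.8238
Step 3: prox(x) = [-3.8447, -0.5897, 2.0946, -4.639]
||prox(x)|| = 6.406
Step 4: Proximal objective.
0.5*||prox-x||^2 = 0.9385
lambda*||prox|| = 8.7762
Total = 9.7146


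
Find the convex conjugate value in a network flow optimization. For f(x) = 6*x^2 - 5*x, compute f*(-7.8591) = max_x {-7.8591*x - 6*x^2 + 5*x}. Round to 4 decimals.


f*(y) = sup_x {y*x - a*x^2 - b*x} = sup_x {(y-b)*x - a*x^2}
FOC: (y - b) - 2a*x = 0 => x* = (y - b)/(2a)
x* = (-7.8591 + 5)/(2*6) = -0.2383
f*(-7.8591) = (y-b)^2/(4a) = (-7.8591 + 5)^2/(4*6)
= 8.1745/24 = 0.3406


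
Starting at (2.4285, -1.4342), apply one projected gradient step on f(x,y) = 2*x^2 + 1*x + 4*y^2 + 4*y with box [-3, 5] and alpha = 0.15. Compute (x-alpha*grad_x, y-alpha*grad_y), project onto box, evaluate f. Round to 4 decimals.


Step 1: Compute gradient at (2.4285, -1.4342).
grad_x = 2*2*2.4285 + 1 = 10.714
grad_y = 2*4*-1.4342 + 4 = -7.4736
Step 2: Gradient step.
x_raw = 2.4285 - 0.15*10.714 = 0.8214
y_raw = -1.4342 - 0.15*-7.4736 = -0.3132
Step 3: Project onto [-3, 5].
x_proj = clip(0.8214) = 0.8214
y_proj = clip(-0.3132) = -0.3132
Step 4: Evaluate f.
f(0.8214, -0.3132) = 1.3104


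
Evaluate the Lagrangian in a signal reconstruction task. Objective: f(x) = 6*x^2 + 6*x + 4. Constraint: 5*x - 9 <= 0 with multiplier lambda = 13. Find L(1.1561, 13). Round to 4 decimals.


Step 1: Evaluate f(x).
f(1.1561) = 6*1.1561^2 + 6*1.1561 + 4 = 18.956
Step 2: Evaluate g(x).
g(1.1561) = 5*1.1561 - 9 = -3.2195
Step 3: Compute Lagrangian.
L = 18.956 + 13*-3.2195 = -22.8975


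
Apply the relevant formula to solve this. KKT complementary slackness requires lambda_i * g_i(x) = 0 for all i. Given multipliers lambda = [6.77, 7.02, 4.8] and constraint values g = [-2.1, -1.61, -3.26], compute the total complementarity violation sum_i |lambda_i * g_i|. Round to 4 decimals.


KKT complementary slackness check:
lambda_1 * g_1 = 6.77 * -2.1 = -14.217
lambda_2 * g_2 = 7.02 * -1.61 = -11.3022
lambda_3 * g_3 = 4.8 * -3.26 = -15.648
Total violation = 14.217 + 11.3022 + 15.648 = 41.1672


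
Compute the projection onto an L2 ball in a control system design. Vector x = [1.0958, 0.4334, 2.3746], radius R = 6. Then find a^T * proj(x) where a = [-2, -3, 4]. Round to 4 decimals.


Step 1: Compute ||x|| (intermediates to 6 decimals).
||x|| = sqrt(1.0958^2 + 0.4334^2 + 2.3746^2) = 2.650913
Step 2: Project.
Since ||x|| <= R, proj = x (no scaling needed).
proj(x) = [1.0958, 0.4334, 2.3746]
Step 3: Dot product.
a^T * proj(x) = -2*1.0958 - 3*0.4334 + 4*2.3746 = 6.0066


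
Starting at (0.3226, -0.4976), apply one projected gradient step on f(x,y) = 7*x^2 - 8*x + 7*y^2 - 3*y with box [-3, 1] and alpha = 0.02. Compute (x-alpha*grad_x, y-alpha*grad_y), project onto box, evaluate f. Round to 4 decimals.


Step 1: Compute gradient at (0.3226, -0.4976).
grad_x = 2*7*0.3226 - 8 = -3.4836
grad_y = 2*7*-0.4976 - 3 = -9.9664
Step 2: Gradient step.
x_raw = 0.3226 - 0.02*-3.4836 = 0.3923
y_raw = -0.4976 - 0.02*-9.9664 = -0.2983
Step 3: Project onto [-3, 1].
x_proj = clip(0.3923) = 0.3923
y_proj = clip(-0.2983) = -0.2983
Step 4: Evaluate f.
f(0.3923, -0.2983) = -0.5435


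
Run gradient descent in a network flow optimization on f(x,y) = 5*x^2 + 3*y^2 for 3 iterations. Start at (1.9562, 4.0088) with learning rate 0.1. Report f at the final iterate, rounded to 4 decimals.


Gradient descent on f(x,y) = 5*x^2 + 3*y^2.
Starting point: (1.9562, 4.0088), alpha = 0.1
Step 1: grad_x = 2*5*1.9562 = 19.562, grad_y = 2*3*4.0088 = 24.0528
  x_1 = 1.9562 - 0.1*19.562 = 0.0
  y_1 = 4.0088 - 0.1*24.0528 = 1.6035
Step 2: grad_x = 2*5*0.0 = 0.0, grad_y = 2*3*1.6035 = 9.6211
  x_2 = 0.0 - 0.1*0.0 = 0.0
  y_2 = 1.6035 - 0.1*9.6211 = 0.6414
Step 3: grad_x = 2*5*0.0 = 0.0, grad_y = 2*3*0.6414 = 3.8484
  x_3 = 0.0 - 0.1*0.0 = 0.0
  y_3 = 0.6414 - 0.1*3.8484 = 0.2566
f(0.0, 0.2566) = 5*0.0^2 + 3*0.2566^2 = 0.1975


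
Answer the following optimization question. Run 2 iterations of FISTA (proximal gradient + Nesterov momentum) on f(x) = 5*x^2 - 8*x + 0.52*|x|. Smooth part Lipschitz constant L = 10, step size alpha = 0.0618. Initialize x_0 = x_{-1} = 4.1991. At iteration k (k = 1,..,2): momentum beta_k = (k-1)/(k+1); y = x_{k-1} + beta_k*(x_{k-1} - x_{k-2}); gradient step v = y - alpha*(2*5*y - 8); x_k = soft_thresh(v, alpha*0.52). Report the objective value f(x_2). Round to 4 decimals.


FISTA on f(x) = 5*x^2 - 8*x + 0.52*|x|
L = 10, alpha = 0.0618
Iteration 1: beta = 0.0, y = 4.1991 + 0.0*(4.1991 - 4.1991) = 4.1991
  grad(y) = 33.991, v = y - alpha*grad = 2.0985
  prox(v) = soft_thresh(2.0985, 0.0321) = 2.0663
Iteration 2: beta = 0.3333, y = 2.0663 + 0.3333*(2.0663 - 4.1991) = 1.3554
  grad(y) = 5.5539, v = y - alpha*grad = 1.0122
  prox(v) = soft_thresh(1.0122, 0.0321) = 0.98
f(x_2) = 5*0.98^2 - 8*0.98 + 0.52*|0.98| = -2.5283


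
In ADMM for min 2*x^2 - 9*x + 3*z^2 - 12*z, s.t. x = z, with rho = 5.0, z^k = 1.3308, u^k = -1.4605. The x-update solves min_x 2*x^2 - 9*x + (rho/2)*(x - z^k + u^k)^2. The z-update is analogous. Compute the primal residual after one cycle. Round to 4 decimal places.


ADMM iteration with rho = 5.0, z^k = 1.3308, u^k = -1.4605
Step 1: x-update.
Minimize 2*x^2 - 9*x + (5.0/2)*(x - 1.3308 - 1.4605)^2
FOC: (2*2 + 5.0)*x = 9 + 5.0*(1.3308 + 1.4605)
x^{k+1} = 2.5507
Step 2: z-update.
Minimize 3*z^2 - 12*z + (5.0/2)*(2.5507 - z - 1.4605)^2
FOC: (2*3 + 5.0)*z = 12 + 5.0*(2.5507 - 1.4605)
z^{k+1} = 1.5865
Step 3: u-update.
u^{k+1} = -1.4605 + 2.5507 - 1.5865 = -0.4962
Step 4: Primal residual = |2.5507 - 1.5865| = 0.9643


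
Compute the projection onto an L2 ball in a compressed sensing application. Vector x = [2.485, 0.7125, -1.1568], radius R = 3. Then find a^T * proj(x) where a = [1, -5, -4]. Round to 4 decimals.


Step 1: Compute ||x|| (intermediates to 6 decimals).
||x|| = sqrt(2.485^2 + 0.7125^2 + (-1.1568)^2) = 2.832149
Step 2: Project.
Since ||x|| <= R, proj = x (no scaling needed).
proj(x) = [2.485, 0.7125, -1.1568]
Step 3: Dot product.
a^T * proj(x) = 1*2.485 - 5*0.7125 - 4*(-1.1568) = 3.5497


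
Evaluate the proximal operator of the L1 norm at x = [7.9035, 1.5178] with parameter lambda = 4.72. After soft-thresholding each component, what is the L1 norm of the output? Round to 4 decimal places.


Soft-thresholding with lambda = 4.72:
prox(7.9035) = sign(7.9035)*max(|7.9035| - 4.72, 0) = 3.1835
prox(1.5178) = sign(1.5178)*max(|1.5178| - 4.72, 0) = 0.0
prox(x) = [3.1835, 0.0]
||prox(x)||_1 = 3.1835 + 0.0 = 3.1835


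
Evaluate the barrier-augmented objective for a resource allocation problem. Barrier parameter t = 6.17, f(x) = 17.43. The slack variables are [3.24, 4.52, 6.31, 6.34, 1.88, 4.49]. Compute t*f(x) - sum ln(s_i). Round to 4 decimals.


Step 1: Compute log-barrier.
ln values: [1.1756, 1.5085, 1.8421, 1.8469, 0.6313, 1.5019]
phi = -(1.1756 + 1.5085 + 1.8421 + 1.8469 + 0.6313 + 1.5019) = -8.5062
Step 2: Compute augmented objective.
t*f(x) = 6.17*17.43 = 107.5431
Total = 107.5431 - 8.5062 = 99.0369


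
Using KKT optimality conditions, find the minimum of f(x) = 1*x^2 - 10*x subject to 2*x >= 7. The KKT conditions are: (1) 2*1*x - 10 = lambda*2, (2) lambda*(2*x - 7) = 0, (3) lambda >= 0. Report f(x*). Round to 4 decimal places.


Step 1: Try lambda = 0 (constraint inactive).
Stationarity: 2*1*x - 10 = 0
x* = 10/(2*1) = 5.0
Check constraint: 2*5.0 = 10.0 >= 7 -- satisfied.
Step 2: Compute optimal value.
f(x*) = 1*5.0^2 - 10*5.0 = -25.0


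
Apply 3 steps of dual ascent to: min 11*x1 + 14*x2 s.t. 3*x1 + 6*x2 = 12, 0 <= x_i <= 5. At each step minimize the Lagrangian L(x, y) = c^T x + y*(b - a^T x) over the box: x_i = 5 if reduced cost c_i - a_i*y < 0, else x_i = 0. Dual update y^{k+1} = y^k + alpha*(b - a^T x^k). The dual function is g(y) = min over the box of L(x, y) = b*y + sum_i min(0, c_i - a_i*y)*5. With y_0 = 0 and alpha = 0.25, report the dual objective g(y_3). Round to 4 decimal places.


Dual ascent for LP: min 11*x1 + 14*x2, 3*x1 + 6*x2 = 12, 0 <= x_i <= 5
Step 1: y^k = 0.0, reduced costs: (11.0, 14.0)
  x^k = (0.0, 0.0), subgradient = b - a^T x = 12.0
  y^{k+1} = 0.0 + 0.25*12.0 = 3.0
Step 2: y^k = 3.0, reduced costs: (2.0, -4.0)
  x^k = (0.0, 5.0), subgradient = b - a^T x = -18.0
  y^{k+1} = 3.0 + 0.25*-18.0 = -1.5
Step 3: y^k = -1.5, reduced costs: (15.5, 23.0)
  x^k = (0.0, 0.0), subgradient = b - a^T x = 12.0
  y^{k+1} = -1.5 + 0.25*12.0 = 1.5
Dual objective at y_3 = 1.5: reduced costs (6.5, 5.0), box minimizer x = (0.0, 0.0)
g(y_3) = b*y + (c1 - a1*y)*x1 + (c2 - a2*y)*x2 = 12*1.5 + 6.5*0.0 + 5.0*0.0 = 18.0 + 0.0 + 0.0 = 18.0


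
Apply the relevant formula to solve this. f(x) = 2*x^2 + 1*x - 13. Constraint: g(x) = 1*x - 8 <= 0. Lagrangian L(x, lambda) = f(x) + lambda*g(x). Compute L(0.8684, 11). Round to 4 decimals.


Step 1: Evaluate f(x).
f(0.8684) = 2*0.8684^2 + 1*0.8684 - 13 = -10.6234
Step 2: Evaluate g(x).
g(0.8684) = 1*0.8684 - 8 = -7.1316
Step 3: Compute Lagrangian.
L = -10.6234 + 11*-7.1316 = -89.071


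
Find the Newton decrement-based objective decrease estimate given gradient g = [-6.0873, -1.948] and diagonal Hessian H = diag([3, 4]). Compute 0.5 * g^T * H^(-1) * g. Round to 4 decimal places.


Step 1: H is diagonal, so H^(-1) * g = [-2.0291, -0.487].
Step 2: g^T H^(-1) g = sum_i g_i^2 / H_ii
  = (-6.0873)^2/3 + (-1.948)^2/4
  = 12.3517 + 0.9487 = 13.3004
Step 3: Objective decrease = 0.5 * g^T H^(-1) g = 6.6502


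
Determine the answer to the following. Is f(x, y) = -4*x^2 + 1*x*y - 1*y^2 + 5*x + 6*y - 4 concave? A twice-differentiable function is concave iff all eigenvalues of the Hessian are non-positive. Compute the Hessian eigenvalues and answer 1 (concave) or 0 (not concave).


The Hessian of f(x,y) = -4*x^2 + 1*x*y - 1*y^2 + 5*x + 6*y - 4 is:
H = [[-8, 1], [1, -2]]
Trace = -8 - 2 = -10
Determinant = -8*-2 - (1)^2 = 15
Discriminant = (-10)^2 - 4*15 = 40.0
Eigenvalues: lambda_1 = -8.1623, lambda_2 = -1.8377
The function is concave.

1


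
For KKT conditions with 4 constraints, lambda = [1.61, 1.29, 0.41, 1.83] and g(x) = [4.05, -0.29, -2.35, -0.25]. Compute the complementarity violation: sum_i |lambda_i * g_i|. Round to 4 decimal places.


KKT complementary slackness check:
lambda_1 * g_1 = 1.61 * 4.05 = 6.5205
lambda_2 * g_2 = 1.29 * -0.29 = -0.3741
lambda_3 * g_3 = 0.41 * -2.35 = -0.9635
lambda_4 * g_4 = 1.83 * -0.25 = -0.4575
Total violation = 6.5205 + 0.3741 + 0.9635 + 0.4575 = 8.3156


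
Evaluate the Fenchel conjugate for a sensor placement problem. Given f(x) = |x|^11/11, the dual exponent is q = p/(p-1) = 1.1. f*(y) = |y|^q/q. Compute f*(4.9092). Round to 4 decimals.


The conjugate exponent q satisfies 1/p + 1/q = 1.
p = 11, so q = 11/(11 - 1) = 1.1
|y|^q = 4.9092^1.1 = 5.7559
f*(4.9092) = 5.7559 / 1.1 = 5.2326


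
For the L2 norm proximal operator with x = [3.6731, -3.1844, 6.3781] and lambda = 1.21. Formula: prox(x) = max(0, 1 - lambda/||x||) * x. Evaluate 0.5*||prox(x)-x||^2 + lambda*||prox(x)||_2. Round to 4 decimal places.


Step 1: Compute ||x||.
||x|| = 8.0195
Step 2: Compute scaling factor.
scale = max(0, 1 - 1.21/8.0195) = 0.8491
Step 3: prox(x) = [3.1189, -2.7039, 5.4158]
||prox(x)|| = 6.8095
Step 4: Proximal objective.
0.5*||prox-x||^2 = 0.7321
lambda*||prox|| = 8.2395
Total = 8.9715


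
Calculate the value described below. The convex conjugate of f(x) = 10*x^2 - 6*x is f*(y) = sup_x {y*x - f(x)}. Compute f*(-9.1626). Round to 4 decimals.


f*(y) = sup_x {y*x - a*x^2 - b*x} = sup_x {(y-b)*x - a*x^2}
FOC: (y - b) - 2a*x = 0 => x* = (y - b)/(2a)
x* = (-9.1626 + 6)/(2*10) = -0.1581
f*(-9.1626) = (y-b)^2/(4a) = (-9.1626 + 6)^2/(4*10)
= 10.002/40 = 0.2501


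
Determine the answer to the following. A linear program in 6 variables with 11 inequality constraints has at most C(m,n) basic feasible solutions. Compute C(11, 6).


Each vertex corresponds to some choice of n active constraints out of m, so the number of vertices is at most C(m, n) = m! / (n!(m-n)!).
m = 11, n = 6
Numerator: 11 * 10 * 9 * 8 * 7 * 6
Denominator: 6! = 720
C(11, 6) = 462


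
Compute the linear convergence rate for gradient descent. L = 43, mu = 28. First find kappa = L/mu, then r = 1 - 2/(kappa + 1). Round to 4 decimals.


Step 1: Compute the condition number.
kappa = L/mu = 43/28 = 1.5357
Step 2: Compute the convergence rate.
r = 1 - 2/(kappa + 1) = 1 - 2*mu/(L + mu) = (L - mu)/(L + mu) = 15/71 = 0.2113


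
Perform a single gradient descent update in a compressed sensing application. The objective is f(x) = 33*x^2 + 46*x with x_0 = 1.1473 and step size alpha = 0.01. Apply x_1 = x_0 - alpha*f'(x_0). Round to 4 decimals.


We compute the gradient at x_0 and apply the update.
f'(x) = 66*x + 46
f'(1.1473) = 66*1.1473 + 46 = 121.7218
x_1 = 1.1473 - 0.01*121.7218 = -0.0699


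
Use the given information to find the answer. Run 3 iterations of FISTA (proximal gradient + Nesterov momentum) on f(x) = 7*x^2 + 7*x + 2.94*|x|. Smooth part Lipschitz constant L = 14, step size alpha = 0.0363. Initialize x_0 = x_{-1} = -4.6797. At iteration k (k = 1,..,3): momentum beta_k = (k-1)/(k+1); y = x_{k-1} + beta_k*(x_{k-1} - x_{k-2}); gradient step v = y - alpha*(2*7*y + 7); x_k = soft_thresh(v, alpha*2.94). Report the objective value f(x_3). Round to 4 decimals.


FISTA on f(x) = 7*x^2 + 7*x + 2.94*|x|
L = 14, alpha = 0.0363
Iteration 1: beta = 0.0, y = -4.6797 + 0.0*(-4.6797 + 4.6797) = -4.6797
  grad(y) = -58.5158, v = y - alpha*grad = -2.5556
  prox(v) = soft_thresh(-2.5556, 0.1067) = -2.4489
Iteration 2: beta = 0.3333, y = -2.4489 + 0.3333*(-2.4489 + 4.6797) = -1.7052
  grad(y) = -16.8733, v = y - alpha*grad = -1.0927
  prox(v) = soft_thresh(-1.0927, 0.1067) = -0.986
Iteration 3: beta = 0.5, y = -0.986 + 0.5*(-0.986 + 2.4489) = -0.2546
  grad(y) = 3.4357, v = y - alpha*grad = -0.3793
  prox(v) = soft_thresh(-0.3793, 0.1067) = -0.2726
f(x_3) = 7*(-0.2726)^2 + 7*(-0.2726) + 2.94*|-0.2726| = -0.5866


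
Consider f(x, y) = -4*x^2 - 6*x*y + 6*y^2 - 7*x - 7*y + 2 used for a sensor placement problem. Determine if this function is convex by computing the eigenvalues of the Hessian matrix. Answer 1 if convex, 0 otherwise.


The Hessian of f(x,y) = -4*x^2 - 6*x*y + 6*y^2 - 7*x - 7*y + 2 is:
H = [[-8, -6], [-6, 12]]
Trace = -8 + 12 = 4
Determinant = -8*12 - (-6)^2 = -132
Discriminant = (4)^2 - 4*-132 = 544.0
Eigenvalues: lambda_1 = -9.6619, lambda_2 = 13.6619
The function is not convex.

0


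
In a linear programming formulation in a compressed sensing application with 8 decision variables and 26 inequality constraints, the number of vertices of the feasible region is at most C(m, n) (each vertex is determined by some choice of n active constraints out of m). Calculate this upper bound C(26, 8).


Each vertex corresponds to some choice of n active constraints out of m, so the number of vertices is at most C(m, n) = m! / (n!(m-n)!).
m = 26, n = 8
Numerator: 26 * 25 * 24 * 23 * 22 * 21 * 20 * 19
Denominator: 8! = 40320
C(26, 8) = 1562275


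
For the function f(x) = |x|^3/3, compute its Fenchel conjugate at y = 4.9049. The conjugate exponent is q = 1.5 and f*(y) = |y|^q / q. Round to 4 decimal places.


The conjugate exponent q satisfies 1/p + 1/q = 1.
p = 3, so q = 3/(3 - 1) = 1.5
|y|^q = 4.9049^1.5 = 10.8629
f*(4.9049) = 10.8629 / 1.5 = 7.2419


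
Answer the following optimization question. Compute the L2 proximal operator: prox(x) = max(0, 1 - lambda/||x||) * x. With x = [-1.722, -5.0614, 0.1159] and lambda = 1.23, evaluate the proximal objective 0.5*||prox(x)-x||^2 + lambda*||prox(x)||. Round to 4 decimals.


Step 1: Compute ||x||.
||x|| = 5.3476
Step 2: Compute scaling factor.
scale = max(0, 1 - 1.23/5.3476) = 0.77
Step 3: prox(x) = [-1.3259, -3.8972, 0.0892]
||prox(x)|| = 4.1176
Step 4: Proximal objective.
0.5*||prox-x||^2 = 0.7565
lambda*||prox|| = 5.0646
Total = 5.8211


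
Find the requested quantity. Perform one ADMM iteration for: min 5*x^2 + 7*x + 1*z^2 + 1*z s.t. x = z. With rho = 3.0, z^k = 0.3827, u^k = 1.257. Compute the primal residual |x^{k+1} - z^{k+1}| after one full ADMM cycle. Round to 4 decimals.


ADMM iteration with rho = 3.0, z^k = 0.3827, u^k = 1.257
Step 1: x-update.
Minimize 5*x^2 + 7*x + (3.0/2)*(x - 0.3827 + 1.257)^2
FOC: (2*5 + 3.0)*x = -7 + 3.0*(0.3827 - 1.257)
x^{k+1} = -0.7402
Step 2: z-update.
Minimize 1*z^2 + 1*z + (3.0/2)*(-0.7402 - z + 1.257)^2
FOC: (2*1 + 3.0)*z = -1 + 3.0*(-0.7402 + 1.257)
z^{k+1} = 0.1101
Step 3: u-update.
u^{k+1} = 1.257 - 0.7402 - 0.1101 = 0.4067
Step 4: Primal residual = |-0.7402 - 0.1101| = 0.8503


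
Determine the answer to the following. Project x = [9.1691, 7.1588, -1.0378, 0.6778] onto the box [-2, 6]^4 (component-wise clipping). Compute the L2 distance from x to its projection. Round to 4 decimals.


Project each component onto [-2, 6].
clip(9.1691) = 6.0, clip(7.1588) = 6.0, clip(-1.0378) = -1.0378, clip(0.6778) = 0.6778
Projection = [6.0, 6.0, -1.0378, 0.6778]
Squared diffs: [10.0432, 1.3428, 0.0, 0.0]
Distance = sqrt(11.386) = 3.3743


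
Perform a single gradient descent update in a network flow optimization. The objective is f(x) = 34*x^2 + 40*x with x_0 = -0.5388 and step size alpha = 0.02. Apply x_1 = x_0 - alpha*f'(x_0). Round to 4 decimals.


We compute the gradient at x_0 and apply the update.
f'(x) = 68*x + 40
f'(-0.5388) = 68*-0.5388 + 40 = 3.3616
x_1 = -0.5388 - 0.02*3.3616 = -0.606


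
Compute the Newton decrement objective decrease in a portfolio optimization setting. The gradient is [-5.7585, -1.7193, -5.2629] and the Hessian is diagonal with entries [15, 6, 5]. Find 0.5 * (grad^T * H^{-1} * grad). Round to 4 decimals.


Step 1: H is diagonal, so H^(-1) * g = [-0.3839, -0.2866, -1.0526].
Step 2: g^T H^(-1) g = sum_i g_i^2 / H_ii
  = (-5.7585)^2/15 + (-1.7193)^2/6 + (-5.2629)^2/5
  = 2.2107 + 0.4927 + 5.5396 = 8.243
Step 3: Objective decrease = 0.5 * g^T H^(-1) g = 4.1215


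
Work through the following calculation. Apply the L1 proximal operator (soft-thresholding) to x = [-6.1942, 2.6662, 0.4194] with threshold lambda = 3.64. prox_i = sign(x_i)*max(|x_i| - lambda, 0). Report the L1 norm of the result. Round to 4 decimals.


Soft-thresholding with lambda = 3.64:
prox(-6.1942) = sign(-6.1942)*max(|-6.1942| - 3.64, 0) = -2.5542
prox(2.6662) = sign(2.6662)*max(|2.6662| - 3.64, 0) = 0.0
prox(0.4194) = sign(0.4194)*max(|0.4194| - 3.64, 0) = 0.0
prox(x) = [-2.5542, 0.0, 0.0]
||prox(x)||_1 = 2.5542 + 0.0 + 0.0 = 2.5542


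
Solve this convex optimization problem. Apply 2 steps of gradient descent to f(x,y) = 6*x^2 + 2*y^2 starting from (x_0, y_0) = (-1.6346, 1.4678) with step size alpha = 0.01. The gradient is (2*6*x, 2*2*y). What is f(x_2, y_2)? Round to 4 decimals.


Gradient descent on f(x,y) = 6*x^2 + 2*y^2.
Starting point: (-1.6346, 1.4678), alpha = 0.01
Step 1: grad_x = 2*6*-1.6346 = -19.6152, grad_y = 2*2*1.4678 = 5.8712
  x_1 = -1.6346 - 0.01*-19.6152 = -1.4384
  y_1 = 1.4678 - 0.01*5.8712 = 1.4091
Step 2: grad_x = 2*6*-1.4384 = -17.2614, grad_y = 2*2*1.4091 = 5.6364
  x_2 = -1.4384 - 0.01*-17.2614 = -1.2658
  y_2 = 1.4091 - 0.01*5.6364 = 1.3527
f(-1.2658, 1.3527) = 6*(-1.2658)^2 + 2*1.3527^2 = 13.2737


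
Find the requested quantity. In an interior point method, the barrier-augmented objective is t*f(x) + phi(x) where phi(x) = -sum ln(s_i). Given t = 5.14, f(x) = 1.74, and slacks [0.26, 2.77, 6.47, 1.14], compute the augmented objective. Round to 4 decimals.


Step 1: Compute log-barrier.
ln values: [-1.3471, 1.0188, 1.8672, 0.131]
phi = -(-1.3471 + 1.0188 + 1.8672 + 0.131) = -1.67
Step 2: Compute augmented objective.
t*f(x) = 5.14*1.74 = 8.9436
Total = 8.9436 - 1.67 = 7.2736


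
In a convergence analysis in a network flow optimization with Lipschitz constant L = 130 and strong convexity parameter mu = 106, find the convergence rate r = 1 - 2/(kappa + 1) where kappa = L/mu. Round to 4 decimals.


Step 1: Compute the condition number.
kappa = L/mu = 130/106 = 1.2264
Step 2: Compute the convergence rate.
r = 1 - 2/(kappa + 1) = 1 - 2*mu/(L + mu) = (L - mu)/(L + mu) = 24/236 = 0.1017


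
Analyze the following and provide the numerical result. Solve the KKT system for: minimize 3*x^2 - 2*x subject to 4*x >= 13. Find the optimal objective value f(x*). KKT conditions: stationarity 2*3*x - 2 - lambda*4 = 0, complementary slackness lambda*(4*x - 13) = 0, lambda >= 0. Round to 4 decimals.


Step 1: Try lambda = 0 (constraint inactive).
x_unc = 2/(2*3) = 0.3333
Check: 4*0.3333 = 1.3332 < 13 -- violated!
Step 2: Constraint must be active: 4*x = 13
x* = 13/4 = 3.25
lambda = (2*3*3.25 - 2)/4 = 4.375
Step 3: Compute optimal value.
f(x*) = 3*3.25^2 - 2*3.25 = 25.1875
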